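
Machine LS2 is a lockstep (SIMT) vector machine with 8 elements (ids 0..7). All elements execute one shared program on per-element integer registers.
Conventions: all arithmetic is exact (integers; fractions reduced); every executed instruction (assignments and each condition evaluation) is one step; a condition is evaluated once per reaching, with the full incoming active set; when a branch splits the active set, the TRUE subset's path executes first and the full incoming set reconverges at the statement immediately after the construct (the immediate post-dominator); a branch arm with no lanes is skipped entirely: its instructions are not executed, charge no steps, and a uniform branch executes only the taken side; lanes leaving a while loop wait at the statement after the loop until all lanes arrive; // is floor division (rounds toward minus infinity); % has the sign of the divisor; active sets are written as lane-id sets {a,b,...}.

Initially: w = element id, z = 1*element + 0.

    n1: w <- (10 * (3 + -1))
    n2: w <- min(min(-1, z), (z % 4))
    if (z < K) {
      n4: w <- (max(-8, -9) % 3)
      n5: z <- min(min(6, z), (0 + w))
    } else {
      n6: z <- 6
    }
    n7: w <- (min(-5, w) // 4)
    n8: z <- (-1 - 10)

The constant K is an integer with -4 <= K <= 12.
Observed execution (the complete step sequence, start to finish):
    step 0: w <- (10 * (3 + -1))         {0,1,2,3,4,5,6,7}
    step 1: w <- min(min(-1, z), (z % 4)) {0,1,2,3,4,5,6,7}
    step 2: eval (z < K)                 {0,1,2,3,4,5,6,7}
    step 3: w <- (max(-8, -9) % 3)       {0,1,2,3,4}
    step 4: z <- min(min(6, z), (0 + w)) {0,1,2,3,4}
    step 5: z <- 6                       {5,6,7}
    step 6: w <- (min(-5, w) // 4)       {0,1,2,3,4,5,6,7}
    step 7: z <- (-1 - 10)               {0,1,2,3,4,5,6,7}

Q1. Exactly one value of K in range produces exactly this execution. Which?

Answer: K = 5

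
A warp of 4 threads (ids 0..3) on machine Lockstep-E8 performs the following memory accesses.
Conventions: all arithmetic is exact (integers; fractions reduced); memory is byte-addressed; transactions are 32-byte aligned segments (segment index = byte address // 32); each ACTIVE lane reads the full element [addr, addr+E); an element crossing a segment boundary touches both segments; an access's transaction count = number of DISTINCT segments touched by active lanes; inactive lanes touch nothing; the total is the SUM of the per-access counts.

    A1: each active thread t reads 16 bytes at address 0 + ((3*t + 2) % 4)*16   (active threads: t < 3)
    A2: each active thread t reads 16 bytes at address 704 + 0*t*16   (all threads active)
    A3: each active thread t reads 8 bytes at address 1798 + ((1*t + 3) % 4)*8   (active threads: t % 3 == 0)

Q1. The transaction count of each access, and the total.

A1: 2 transactions
A2: 1 transaction
A3: 2 transactions

Answer: 2,1,2; total 5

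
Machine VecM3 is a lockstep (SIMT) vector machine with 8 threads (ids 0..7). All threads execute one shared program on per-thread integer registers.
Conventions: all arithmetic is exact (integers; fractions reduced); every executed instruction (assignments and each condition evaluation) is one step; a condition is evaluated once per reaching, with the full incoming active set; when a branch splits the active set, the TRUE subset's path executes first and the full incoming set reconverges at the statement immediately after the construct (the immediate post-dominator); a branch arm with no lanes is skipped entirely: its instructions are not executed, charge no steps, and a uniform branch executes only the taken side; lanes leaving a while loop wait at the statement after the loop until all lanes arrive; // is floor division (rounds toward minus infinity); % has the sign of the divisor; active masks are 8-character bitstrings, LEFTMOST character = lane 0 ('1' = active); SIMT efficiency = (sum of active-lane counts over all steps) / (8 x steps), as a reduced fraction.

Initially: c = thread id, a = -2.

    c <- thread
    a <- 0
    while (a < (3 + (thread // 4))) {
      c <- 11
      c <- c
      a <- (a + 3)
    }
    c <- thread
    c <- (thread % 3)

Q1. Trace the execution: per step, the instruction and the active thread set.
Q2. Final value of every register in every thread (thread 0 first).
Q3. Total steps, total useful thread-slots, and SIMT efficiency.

step 0: c <- thread                  11111111
step 1: a <- 0                       11111111
step 2: eval (a < (3 + (thread // 4))) 11111111
step 3: c <- 11                      11111111
step 4: c <- c                       11111111
step 5: a <- (a + 3)                 11111111
step 6: eval (a < (3 + (thread // 4))) 11111111
step 7: c <- 11                      00001111
step 8: c <- c                       00001111
step 9: a <- (a + 3)                 00001111
step 10: eval (a < (3 + (thread // 4))) 00001111
step 11: c <- thread                  11111111
step 12: c <- (thread % 3)            11111111

Answer: 13 steps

c: 0,1,2,0,1,2,0,1
a: 3,3,3,3,6,6,6,6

steps = 13; useful = 88; efficiency = 88/104 = 11/13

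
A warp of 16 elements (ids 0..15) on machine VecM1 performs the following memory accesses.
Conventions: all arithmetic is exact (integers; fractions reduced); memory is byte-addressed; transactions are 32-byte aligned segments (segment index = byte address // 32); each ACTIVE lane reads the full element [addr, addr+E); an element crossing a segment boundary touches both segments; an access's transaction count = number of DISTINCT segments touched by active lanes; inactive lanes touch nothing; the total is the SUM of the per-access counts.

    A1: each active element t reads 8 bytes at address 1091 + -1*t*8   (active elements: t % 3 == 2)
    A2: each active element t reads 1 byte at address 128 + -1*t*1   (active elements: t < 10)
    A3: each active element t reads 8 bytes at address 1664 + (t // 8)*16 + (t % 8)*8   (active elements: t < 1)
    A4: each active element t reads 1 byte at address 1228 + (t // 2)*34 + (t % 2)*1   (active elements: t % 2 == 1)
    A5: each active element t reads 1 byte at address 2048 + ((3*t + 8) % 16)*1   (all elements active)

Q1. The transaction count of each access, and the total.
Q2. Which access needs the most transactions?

A1: 4 transactions
A2: 2 transactions
A3: 1 transaction
A4: 8 transactions
A5: 1 transaction

Answer: 4,2,1,8,1; total 16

Answer: A4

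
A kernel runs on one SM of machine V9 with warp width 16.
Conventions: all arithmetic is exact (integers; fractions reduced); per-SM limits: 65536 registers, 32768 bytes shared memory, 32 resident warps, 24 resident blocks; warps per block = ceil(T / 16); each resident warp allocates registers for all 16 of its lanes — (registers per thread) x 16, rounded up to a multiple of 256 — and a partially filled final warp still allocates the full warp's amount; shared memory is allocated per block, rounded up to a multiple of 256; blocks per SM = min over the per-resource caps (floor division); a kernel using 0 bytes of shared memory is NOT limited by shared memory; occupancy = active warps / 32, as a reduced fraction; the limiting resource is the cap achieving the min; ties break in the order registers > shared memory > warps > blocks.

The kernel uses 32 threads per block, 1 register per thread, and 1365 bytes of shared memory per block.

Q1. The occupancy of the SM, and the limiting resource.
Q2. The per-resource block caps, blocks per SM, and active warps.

Answer: occupancy 1, limited by warps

registers: 128 blocks
shared memory: 21 blocks
warps: 16 blocks
blocks: 24 blocks

Answer: 16 blocks, 32 active warps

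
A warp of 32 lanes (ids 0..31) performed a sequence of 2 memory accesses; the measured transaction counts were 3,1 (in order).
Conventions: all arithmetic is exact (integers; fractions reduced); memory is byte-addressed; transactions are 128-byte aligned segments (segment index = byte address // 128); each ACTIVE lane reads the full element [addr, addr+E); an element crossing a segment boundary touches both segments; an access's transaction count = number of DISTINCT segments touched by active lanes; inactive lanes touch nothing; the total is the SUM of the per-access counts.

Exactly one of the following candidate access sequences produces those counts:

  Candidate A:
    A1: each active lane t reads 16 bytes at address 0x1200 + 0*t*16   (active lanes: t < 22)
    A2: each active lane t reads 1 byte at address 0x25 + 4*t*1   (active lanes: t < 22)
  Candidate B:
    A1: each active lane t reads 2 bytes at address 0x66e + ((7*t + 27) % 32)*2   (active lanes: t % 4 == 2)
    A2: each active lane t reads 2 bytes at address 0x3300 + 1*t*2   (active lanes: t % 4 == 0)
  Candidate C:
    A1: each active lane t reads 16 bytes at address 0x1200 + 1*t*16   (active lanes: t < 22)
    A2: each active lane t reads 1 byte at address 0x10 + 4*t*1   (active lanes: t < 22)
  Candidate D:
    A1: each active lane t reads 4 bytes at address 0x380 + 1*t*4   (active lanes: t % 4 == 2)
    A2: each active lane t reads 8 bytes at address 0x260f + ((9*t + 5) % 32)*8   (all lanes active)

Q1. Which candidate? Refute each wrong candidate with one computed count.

A: A1 gives 1 transaction, not 3
B: A1 gives 2 transactions, not 3
D: A1 gives 1 transaction, not 3
C: all counts match (3,1)

Answer: C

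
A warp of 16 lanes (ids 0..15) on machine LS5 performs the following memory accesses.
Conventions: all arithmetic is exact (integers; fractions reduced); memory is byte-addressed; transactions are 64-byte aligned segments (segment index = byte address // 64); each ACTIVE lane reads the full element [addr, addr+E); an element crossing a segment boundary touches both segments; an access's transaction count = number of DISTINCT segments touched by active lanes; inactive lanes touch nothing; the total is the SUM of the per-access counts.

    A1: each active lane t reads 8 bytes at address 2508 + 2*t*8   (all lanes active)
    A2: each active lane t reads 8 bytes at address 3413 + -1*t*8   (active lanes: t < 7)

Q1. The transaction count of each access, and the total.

A1: 5 transactions
A2: 2 transactions

Answer: 5,2; total 7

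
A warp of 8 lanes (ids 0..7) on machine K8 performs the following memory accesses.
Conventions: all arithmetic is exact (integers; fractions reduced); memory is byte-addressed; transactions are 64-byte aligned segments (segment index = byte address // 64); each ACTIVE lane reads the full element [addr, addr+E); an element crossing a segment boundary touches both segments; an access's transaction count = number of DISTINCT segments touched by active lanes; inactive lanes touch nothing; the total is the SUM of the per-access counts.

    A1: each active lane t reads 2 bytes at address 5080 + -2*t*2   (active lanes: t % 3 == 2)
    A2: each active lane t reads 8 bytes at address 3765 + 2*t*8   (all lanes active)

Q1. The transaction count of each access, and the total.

A1: 1 transaction
A2: 3 transactions

Answer: 1,3; total 4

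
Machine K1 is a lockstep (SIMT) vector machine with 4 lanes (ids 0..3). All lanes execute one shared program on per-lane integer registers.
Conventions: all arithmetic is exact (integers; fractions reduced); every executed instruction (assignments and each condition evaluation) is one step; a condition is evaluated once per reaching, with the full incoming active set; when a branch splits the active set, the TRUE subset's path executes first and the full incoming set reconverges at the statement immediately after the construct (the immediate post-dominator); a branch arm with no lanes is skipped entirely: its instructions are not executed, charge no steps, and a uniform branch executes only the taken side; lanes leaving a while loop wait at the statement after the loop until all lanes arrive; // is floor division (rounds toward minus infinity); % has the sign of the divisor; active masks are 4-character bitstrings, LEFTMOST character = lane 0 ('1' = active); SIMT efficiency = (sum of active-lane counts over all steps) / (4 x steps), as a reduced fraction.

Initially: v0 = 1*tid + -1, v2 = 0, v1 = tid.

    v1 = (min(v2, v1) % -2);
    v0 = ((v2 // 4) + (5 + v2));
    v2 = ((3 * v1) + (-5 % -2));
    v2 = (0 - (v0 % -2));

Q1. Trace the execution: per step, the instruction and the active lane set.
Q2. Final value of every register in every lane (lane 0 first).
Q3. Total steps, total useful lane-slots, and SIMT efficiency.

step 0: v1 <- (min(v2, v1) % -2)     1111
step 1: v0 <- ((v2 // 4) + (5 + v2)) 1111
step 2: v2 <- ((3 * v1) + (-5 % -2)) 1111
step 3: v2 <- (0 - (v0 % -2))        1111

Answer: 4 steps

v0: 5,5,5,5
v2: 1,1,1,1
v1: 0,0,0,0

steps = 4; useful = 16; efficiency = 16/16 = 1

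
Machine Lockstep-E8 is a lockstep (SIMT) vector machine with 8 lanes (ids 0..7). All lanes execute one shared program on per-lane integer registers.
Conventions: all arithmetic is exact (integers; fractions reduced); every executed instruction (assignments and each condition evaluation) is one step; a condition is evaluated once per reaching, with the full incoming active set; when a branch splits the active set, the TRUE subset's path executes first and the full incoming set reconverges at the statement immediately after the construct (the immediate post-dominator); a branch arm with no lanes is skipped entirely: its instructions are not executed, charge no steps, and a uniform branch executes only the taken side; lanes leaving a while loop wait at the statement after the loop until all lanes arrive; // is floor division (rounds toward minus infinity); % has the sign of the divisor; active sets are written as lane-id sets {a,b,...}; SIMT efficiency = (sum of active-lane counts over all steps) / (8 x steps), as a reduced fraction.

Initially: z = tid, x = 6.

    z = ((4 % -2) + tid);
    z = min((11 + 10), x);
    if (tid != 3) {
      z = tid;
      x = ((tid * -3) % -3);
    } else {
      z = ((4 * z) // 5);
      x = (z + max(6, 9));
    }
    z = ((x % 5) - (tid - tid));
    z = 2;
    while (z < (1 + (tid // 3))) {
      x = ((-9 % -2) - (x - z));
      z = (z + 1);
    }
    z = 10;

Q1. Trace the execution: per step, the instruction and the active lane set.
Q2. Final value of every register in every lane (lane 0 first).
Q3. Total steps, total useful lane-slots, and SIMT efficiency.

step 0: z <- ((4 % -2) + tid)        {0,1,2,3,4,5,6,7}
step 1: z <- min((11 + 10), x)       {0,1,2,3,4,5,6,7}
step 2: eval (tid != 3)              {0,1,2,3,4,5,6,7}
step 3: z <- tid                     {0,1,2,4,5,6,7}
step 4: x <- ((tid * -3) % -3)       {0,1,2,4,5,6,7}
step 5: z <- ((4 * z) // 5)          {3}
step 6: x <- (z + max(6, 9))         {3}
step 7: z <- ((x % 5) - (tid - tid)) {0,1,2,3,4,5,6,7}
step 8: z <- 2                       {0,1,2,3,4,5,6,7}
step 9: eval (z < (1 + (tid // 3)))  {0,1,2,3,4,5,6,7}
step 10: x <- ((-9 % -2) - (x - z))   {6,7}
step 11: z <- (z + 1)                 {6,7}
step 12: eval (z < (1 + (tid // 3)))  {6,7}
step 13: z <- 10                      {0,1,2,3,4,5,6,7}

Answer: 14 steps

z: 10,10,10,10,10,10,10,10
x: 0,0,0,13,0,0,1,1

steps = 14; useful = 78; efficiency = 78/112 = 39/56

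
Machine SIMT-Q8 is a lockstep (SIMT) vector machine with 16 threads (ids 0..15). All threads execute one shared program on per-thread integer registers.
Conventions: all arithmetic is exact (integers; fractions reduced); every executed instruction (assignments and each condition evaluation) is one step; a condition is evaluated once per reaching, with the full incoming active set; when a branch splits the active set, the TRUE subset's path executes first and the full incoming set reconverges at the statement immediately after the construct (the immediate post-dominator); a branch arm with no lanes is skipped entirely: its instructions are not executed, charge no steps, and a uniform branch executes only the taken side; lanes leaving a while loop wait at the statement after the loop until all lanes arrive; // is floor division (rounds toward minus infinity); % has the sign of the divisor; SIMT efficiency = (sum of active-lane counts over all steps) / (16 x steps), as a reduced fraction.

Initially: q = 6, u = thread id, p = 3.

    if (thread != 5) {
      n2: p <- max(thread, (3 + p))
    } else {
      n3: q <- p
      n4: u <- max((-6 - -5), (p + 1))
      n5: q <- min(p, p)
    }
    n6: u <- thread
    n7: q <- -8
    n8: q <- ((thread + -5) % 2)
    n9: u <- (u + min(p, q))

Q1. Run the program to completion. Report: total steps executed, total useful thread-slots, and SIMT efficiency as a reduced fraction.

Answer: 9 steps, 98 useful, 49/72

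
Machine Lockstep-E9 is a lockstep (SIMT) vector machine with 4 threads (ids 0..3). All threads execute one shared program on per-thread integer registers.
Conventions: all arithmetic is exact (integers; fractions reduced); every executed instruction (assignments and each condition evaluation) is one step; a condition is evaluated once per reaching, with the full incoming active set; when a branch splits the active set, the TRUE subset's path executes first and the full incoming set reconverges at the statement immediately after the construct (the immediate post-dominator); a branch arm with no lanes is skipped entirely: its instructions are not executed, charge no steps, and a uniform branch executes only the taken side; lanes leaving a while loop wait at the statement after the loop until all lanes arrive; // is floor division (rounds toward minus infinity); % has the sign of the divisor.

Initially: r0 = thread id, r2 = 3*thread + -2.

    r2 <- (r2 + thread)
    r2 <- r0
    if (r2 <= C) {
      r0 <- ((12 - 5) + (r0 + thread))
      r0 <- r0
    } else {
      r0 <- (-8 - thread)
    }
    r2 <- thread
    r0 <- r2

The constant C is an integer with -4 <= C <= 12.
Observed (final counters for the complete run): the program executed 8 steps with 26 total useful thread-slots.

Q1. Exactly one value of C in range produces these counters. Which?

Answer: C = 1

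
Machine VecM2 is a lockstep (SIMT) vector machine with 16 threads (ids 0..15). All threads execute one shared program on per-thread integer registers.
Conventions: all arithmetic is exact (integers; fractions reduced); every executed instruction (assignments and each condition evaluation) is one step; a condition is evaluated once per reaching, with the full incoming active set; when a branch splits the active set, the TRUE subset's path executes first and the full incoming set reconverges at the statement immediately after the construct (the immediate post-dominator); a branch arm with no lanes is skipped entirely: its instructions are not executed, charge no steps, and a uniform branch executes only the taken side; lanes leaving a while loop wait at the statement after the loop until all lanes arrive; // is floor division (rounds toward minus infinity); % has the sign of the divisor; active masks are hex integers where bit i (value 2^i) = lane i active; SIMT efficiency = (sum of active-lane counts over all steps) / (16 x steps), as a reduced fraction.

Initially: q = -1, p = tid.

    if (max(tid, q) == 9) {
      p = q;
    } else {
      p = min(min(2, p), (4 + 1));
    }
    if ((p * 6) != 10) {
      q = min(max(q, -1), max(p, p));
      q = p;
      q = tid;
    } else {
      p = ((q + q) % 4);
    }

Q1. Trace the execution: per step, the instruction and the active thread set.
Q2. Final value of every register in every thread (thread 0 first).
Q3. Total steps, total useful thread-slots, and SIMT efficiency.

step 0: eval (max(tid, q) == 9)      0xffff
step 1: p <- q                       0x0200
step 2: p <- min(min(2, p), (4 + 1)) 0xfdff
step 3: eval ((p * 6) != 10)         0xffff
step 4: q <- min(max(q, -1), max(p, p)) 0xffff
step 5: q <- p                       0xffff
step 6: q <- tid                     0xffff

Answer: 7 steps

q: 0,1,2,3,4,5,6,7,8,9,10,11,12,13,14,15
p: 0,1,2,2,2,2,2,2,2,-1,2,2,2,2,2,2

steps = 7; useful = 96; efficiency = 96/112 = 6/7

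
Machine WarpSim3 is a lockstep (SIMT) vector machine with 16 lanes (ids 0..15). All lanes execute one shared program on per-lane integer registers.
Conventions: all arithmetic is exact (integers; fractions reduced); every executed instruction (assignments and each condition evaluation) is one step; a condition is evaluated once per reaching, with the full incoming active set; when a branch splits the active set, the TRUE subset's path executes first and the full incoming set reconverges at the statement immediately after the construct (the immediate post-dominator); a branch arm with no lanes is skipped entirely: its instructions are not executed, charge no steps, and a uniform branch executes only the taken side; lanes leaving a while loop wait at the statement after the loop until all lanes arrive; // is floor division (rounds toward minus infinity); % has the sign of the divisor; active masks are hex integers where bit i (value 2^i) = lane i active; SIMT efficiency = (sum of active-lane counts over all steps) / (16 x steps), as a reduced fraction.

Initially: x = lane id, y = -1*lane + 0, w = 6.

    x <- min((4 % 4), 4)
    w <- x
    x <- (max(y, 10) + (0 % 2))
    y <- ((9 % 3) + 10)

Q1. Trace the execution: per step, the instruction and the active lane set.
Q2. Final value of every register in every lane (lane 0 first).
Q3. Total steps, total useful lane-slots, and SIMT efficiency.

step 0: x <- min((4 % 4), 4)         0xffff
step 1: w <- x                       0xffff
step 2: x <- (max(y, 10) + (0 % 2))  0xffff
step 3: y <- ((9 % 3) + 10)          0xffff

Answer: 4 steps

x: 10,10,10,10,10,10,10,10,10,10,10,10,10,10,10,10
y: 10,10,10,10,10,10,10,10,10,10,10,10,10,10,10,10
w: 0,0,0,0,0,0,0,0,0,0,0,0,0,0,0,0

steps = 4; useful = 64; efficiency = 64/64 = 1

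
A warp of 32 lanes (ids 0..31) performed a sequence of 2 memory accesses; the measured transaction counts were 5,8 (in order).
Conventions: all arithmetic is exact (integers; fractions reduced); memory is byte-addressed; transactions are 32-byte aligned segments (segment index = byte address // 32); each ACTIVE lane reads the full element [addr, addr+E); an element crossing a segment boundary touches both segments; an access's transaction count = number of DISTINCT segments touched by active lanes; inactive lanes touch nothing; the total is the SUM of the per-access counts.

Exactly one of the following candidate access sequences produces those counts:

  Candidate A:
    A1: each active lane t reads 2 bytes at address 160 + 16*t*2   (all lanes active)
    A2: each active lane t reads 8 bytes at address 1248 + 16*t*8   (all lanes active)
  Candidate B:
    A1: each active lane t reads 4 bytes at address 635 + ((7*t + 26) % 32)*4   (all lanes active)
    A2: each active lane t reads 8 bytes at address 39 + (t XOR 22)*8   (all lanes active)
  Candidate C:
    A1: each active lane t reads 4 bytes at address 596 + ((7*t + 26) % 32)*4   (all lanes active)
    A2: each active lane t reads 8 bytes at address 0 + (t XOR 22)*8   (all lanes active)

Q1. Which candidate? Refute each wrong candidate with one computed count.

A: A1 gives 32 transactions, not 5
B: A2 gives 9 transactions, not 8
C: all counts match (5,8)

Answer: C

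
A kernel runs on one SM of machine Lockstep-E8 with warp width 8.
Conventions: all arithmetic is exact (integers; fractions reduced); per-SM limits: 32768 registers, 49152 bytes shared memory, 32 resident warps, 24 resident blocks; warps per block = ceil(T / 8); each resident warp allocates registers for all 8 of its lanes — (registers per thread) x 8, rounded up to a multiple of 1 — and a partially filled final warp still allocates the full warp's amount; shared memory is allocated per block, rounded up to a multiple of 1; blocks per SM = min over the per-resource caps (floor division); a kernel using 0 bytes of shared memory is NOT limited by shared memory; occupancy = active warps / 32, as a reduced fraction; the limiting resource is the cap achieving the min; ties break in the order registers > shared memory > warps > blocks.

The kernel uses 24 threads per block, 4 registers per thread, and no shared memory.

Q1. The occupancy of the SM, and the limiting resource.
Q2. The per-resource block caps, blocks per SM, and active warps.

Answer: occupancy 15/16, limited by warps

registers: 341 blocks
shared memory: no limit (kernel uses none)
warps: 10 blocks
blocks: 24 blocks

Answer: 10 blocks, 30 active warps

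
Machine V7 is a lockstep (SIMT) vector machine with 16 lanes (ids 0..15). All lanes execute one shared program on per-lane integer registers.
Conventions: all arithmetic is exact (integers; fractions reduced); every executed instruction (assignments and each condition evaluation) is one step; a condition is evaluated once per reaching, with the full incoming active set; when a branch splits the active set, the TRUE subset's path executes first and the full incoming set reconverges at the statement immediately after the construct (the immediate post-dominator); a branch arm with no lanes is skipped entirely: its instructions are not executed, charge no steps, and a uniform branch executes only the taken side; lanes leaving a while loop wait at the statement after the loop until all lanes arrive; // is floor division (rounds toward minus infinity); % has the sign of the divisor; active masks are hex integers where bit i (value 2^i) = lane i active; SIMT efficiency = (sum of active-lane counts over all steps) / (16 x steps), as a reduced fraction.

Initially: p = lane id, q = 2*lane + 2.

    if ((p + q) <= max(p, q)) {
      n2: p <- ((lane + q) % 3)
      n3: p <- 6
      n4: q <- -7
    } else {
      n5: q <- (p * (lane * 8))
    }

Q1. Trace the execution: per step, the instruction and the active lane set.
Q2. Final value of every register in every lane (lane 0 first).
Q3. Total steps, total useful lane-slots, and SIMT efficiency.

step 0: eval ((p + q) <= max(p, q))  0xffff
step 1: p <- ((lane + q) % 3)        0x0001
step 2: p <- 6                       0x0001
step 3: q <- -7                      0x0001
step 4: q <- (p * (lane * 8))        0xfffe

Answer: 5 steps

p: 6,1,2,3,4,5,6,7,8,9,10,11,12,13,14,15
q: -7,8,32,72,128,200,288,392,512,648,800,968,1152,1352,1568,1800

steps = 5; useful = 34; efficiency = 34/80 = 17/40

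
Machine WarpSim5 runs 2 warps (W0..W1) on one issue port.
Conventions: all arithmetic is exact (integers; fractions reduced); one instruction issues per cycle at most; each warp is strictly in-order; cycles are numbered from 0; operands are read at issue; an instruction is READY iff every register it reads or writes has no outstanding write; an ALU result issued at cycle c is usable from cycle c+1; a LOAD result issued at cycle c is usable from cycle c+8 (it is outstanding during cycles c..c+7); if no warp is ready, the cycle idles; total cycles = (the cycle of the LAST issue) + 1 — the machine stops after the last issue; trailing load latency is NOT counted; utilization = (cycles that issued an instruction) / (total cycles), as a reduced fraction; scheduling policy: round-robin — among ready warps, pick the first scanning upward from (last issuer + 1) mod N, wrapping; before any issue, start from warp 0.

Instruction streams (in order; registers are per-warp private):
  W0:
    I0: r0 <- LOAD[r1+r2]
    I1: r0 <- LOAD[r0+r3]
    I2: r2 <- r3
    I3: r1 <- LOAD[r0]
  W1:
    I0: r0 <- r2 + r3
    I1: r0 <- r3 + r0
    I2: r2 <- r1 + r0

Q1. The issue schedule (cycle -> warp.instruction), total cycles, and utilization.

cycle 0: W0.I0
cycle 1: W1.I0
cycle 2: W1.I1
cycle 3: W1.I2
cycle 4: idle
cycle 5: idle
cycle 6: idle
cycle 7: idle
cycle 8: W0.I1
cycle 9: W0.I2
cycle 10: idle
cycle 11: idle
cycle 12: idle
cycle 13: idle
cycle 14: idle
cycle 15: idle
cycle 16: W0.I3

Answer: 17 cycles, utilization 7/17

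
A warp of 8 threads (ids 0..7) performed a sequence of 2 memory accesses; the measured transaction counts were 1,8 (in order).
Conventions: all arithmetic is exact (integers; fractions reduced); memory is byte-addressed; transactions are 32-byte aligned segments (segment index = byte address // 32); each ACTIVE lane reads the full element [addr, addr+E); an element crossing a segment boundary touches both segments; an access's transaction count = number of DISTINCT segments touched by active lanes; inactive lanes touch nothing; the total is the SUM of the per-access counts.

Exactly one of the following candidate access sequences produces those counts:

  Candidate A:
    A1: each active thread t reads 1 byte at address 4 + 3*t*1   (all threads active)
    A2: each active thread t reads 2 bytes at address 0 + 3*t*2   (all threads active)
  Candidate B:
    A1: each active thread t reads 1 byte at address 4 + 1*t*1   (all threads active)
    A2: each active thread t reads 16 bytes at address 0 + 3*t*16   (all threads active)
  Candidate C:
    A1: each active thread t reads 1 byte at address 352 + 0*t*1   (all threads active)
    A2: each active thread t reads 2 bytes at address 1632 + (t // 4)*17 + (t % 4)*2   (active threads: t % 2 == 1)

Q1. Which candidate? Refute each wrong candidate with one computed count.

A: A2 gives 2 transactions, not 8
C: A2 gives 1 transaction, not 8
B: all counts match (1,8)

Answer: B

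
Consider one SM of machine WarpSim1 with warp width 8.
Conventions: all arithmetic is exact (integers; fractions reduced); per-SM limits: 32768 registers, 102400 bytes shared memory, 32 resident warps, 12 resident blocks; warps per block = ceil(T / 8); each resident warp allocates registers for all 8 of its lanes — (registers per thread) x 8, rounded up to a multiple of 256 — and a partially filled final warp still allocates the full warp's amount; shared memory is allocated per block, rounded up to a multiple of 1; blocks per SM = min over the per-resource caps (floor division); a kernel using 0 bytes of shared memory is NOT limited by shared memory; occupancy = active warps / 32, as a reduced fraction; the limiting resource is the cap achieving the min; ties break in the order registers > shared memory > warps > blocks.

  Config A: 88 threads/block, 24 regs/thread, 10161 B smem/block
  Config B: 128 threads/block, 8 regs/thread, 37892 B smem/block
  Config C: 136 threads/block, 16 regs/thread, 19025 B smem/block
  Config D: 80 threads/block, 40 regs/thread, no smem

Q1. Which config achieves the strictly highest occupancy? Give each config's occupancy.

occupancies: A 11/16, B 1, C 17/32, D 15/16

Answer: B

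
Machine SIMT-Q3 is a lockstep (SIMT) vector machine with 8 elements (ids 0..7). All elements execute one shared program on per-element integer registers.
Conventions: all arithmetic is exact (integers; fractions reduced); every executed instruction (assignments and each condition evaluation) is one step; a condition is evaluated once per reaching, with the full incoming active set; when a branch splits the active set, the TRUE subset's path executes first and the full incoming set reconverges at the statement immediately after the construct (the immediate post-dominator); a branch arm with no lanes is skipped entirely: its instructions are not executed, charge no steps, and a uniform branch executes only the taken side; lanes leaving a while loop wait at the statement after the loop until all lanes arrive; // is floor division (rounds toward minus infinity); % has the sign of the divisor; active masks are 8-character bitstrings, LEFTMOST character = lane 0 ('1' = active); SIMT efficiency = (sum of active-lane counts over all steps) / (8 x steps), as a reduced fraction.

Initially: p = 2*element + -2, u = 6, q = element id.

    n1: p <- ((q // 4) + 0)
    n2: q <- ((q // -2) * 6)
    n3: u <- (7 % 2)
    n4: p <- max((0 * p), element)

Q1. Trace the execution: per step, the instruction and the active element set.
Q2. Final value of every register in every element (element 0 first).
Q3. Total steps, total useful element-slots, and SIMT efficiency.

step 0: p <- ((q // 4) + 0)          11111111
step 1: q <- ((q // -2) * 6)         11111111
step 2: u <- (7 % 2)                 11111111
step 3: p <- max((0 * p), element)   11111111

Answer: 4 steps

p: 0,1,2,3,4,5,6,7
u: 1,1,1,1,1,1,1,1
q: 0,-6,-6,-12,-12,-18,-18,-24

steps = 4; useful = 32; efficiency = 32/32 = 1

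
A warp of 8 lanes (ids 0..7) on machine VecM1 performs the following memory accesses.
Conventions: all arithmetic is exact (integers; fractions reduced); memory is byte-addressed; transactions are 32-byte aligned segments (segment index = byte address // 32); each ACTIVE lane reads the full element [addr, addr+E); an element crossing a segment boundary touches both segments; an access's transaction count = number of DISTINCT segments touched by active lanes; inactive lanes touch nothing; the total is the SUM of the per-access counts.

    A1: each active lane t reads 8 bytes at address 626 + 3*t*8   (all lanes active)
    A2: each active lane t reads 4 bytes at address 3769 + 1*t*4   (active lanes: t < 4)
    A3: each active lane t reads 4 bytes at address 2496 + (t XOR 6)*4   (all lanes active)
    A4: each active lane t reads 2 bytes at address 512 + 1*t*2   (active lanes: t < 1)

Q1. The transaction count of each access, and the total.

A1: 7 transactions
A2: 2 transactions
A3: 1 transaction
A4: 1 transaction

Answer: 7,2,1,1; total 11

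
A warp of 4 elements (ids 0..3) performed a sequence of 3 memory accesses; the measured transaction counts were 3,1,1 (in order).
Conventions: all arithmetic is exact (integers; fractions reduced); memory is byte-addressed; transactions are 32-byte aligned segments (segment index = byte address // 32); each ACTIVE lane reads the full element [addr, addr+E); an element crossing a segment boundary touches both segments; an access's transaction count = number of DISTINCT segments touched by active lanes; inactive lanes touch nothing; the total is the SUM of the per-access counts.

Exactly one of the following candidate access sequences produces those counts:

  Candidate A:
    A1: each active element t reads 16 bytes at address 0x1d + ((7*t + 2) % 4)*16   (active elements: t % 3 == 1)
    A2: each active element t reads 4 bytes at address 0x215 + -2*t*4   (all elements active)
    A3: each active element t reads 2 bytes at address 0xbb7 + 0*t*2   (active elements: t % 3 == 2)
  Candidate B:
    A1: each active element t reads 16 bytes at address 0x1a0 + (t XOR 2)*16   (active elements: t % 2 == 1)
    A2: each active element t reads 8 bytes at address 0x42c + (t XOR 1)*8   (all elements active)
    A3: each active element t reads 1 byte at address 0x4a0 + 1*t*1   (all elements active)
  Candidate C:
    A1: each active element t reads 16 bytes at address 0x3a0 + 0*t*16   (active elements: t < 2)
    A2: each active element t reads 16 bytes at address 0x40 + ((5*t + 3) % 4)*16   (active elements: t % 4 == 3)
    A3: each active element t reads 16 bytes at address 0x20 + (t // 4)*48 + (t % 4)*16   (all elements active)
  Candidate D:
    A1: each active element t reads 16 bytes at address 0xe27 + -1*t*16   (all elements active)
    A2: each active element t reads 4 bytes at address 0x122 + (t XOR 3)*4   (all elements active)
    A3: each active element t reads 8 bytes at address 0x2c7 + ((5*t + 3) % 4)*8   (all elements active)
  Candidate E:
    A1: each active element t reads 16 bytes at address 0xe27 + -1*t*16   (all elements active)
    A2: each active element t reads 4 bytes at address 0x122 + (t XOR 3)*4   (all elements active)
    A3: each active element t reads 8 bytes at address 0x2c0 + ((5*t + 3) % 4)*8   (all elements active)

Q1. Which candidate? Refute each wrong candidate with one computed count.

A: A1 gives 1 transaction, not 3
B: A1 gives 2 transactions, not 3
C: A1 gives 1 transaction, not 3
D: A3 gives 2 transactions, not 1
E: all counts match (3,1,1)

Answer: E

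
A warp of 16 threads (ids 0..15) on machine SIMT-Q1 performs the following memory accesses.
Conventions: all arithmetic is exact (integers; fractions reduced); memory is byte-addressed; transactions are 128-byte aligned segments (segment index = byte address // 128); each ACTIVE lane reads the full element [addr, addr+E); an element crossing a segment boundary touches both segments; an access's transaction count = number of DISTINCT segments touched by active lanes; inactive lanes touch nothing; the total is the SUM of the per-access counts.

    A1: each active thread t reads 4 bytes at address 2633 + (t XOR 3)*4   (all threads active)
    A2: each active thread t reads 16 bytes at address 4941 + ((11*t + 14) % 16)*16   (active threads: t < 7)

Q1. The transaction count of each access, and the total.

A1: 2 transactions
A2: 3 transactions

Answer: 2,3; total 5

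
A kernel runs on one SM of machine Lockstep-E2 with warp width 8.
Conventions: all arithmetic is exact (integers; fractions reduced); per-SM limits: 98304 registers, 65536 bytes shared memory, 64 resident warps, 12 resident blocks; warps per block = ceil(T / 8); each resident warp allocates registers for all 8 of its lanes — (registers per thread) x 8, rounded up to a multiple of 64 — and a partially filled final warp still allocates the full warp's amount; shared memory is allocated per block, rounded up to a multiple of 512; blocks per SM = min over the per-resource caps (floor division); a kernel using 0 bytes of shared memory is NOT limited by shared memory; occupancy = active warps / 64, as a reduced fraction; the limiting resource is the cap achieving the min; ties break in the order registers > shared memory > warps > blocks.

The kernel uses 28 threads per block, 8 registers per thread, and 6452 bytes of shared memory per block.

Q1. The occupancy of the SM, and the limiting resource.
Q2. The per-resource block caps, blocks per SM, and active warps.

Answer: occupancy 9/16, limited by shared memory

registers: 384 blocks
shared memory: 9 blocks
warps: 16 blocks
blocks: 12 blocks

Answer: 9 blocks, 36 active warps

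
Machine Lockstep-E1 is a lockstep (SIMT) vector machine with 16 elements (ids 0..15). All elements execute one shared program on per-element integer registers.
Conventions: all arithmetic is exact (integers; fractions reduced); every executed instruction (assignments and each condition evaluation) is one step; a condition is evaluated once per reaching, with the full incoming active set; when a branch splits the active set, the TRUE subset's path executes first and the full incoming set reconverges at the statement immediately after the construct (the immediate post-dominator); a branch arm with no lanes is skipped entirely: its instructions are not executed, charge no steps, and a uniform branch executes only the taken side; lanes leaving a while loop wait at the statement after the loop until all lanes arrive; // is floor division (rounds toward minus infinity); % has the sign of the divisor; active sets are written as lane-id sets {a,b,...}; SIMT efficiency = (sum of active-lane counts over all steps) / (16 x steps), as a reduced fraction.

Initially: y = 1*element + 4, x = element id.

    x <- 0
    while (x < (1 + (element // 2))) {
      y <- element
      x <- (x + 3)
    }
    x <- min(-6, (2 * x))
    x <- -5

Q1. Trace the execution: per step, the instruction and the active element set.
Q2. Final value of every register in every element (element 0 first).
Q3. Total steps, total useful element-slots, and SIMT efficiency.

step 0: x <- 0                       {0,1,2,3,4,5,6,7,8,9,10,11,12,13,14,15}
step 1: eval (x < (1 + (element // 2))) {0,1,2,3,4,5,6,7,8,9,10,11,12,13,14,15}
step 2: y <- element                 {0,1,2,3,4,5,6,7,8,9,10,11,12,13,14,15}
step 3: x <- (x + 3)                 {0,1,2,3,4,5,6,7,8,9,10,11,12,13,14,15}
step 4: eval (x < (1 + (element // 2))) {0,1,2,3,4,5,6,7,8,9,10,11,12,13,14,15}
step 5: y <- element                 {6,7,8,9,10,11,12,13,14,15}
step 6: x <- (x + 3)                 {6,7,8,9,10,11,12,13,14,15}
step 7: eval (x < (1 + (element // 2))) {6,7,8,9,10,11,12,13,14,15}
step 8: y <- element                 {12,13,14,15}
step 9: x <- (x + 3)                 {12,13,14,15}
step 10: eval (x < (1 + (element // 2))) {12,13,14,15}
step 11: x <- min(-6, (2 * x))        {0,1,2,3,4,5,6,7,8,9,10,11,12,13,14,15}
step 12: x <- -5                      {0,1,2,3,4,5,6,7,8,9,10,11,12,13,14,15}

Answer: 13 steps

y: 0,1,2,3,4,5,6,7,8,9,10,11,12,13,14,15
x: -5,-5,-5,-5,-5,-5,-5,-5,-5,-5,-5,-5,-5,-5,-5,-5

steps = 13; useful = 154; efficiency = 154/208 = 77/104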